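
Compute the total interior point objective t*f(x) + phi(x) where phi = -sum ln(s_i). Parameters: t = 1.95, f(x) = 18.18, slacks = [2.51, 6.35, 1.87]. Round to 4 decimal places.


Step 1: Compute log-barrier.
ln values: [0.9203, 1.8485, 0.6259]
phi = -(0.9203 + 1.8485 + 0.6259) = -3.3947
Step 2: Compute augmented objective.
t*f(x) = 1.95*18.18 = 35.451
Total = 35.451 - 3.3947 = 32.0563


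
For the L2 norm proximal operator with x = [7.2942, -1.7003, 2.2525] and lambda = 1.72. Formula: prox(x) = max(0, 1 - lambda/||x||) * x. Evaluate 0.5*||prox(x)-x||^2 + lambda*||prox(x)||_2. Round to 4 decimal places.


Step 1: Compute ||x||.
||x|| = 7.8211
Step 2: Compute scaling factor.
scale = max(0, 1 - 1.72/7.8211) = 0.7801
Step 3: prox(x) = [5.6901, -1.3264, 1.7571]
||prox(x)|| = 6.1011
Step 4: Proximal objective.
0.5*||prox-x||^2 = 1.4792
lambda*||prox|| = 10.4939
Total = 11.9731


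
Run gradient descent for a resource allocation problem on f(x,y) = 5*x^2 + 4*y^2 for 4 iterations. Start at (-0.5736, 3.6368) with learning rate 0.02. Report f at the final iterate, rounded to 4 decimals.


Gradient descent on f(x,y) = 5*x^2 + 4*y^2.
Starting point: (-0.5736, 3.6368), alpha = 0.02
Step 1: grad_x = 2*5*-0.5736 = -5.736, grad_y = 2*4*3.6368 = 29.0944
  x_1 = -0.5736 - 0.02*-5.736 = -0.4589
  y_1 = 3.6368 - 0.02*29.0944 = 3.0549
Step 2: grad_x = 2*5*-0.4589 = -4.5888, grad_y = 2*4*3.0549 = 24.4393
  x_2 = -0.4589 - 0.02*-4.5888 = -0.3671
  y_2 = 3.0549 - 0.02*24.4393 = 2.5661
Step 3: grad_x = 2*5*-0.3671 = -3.671, grad_y = 2*4*2.5661 = 20.529
  x_3 = -0.3671 - 0.02*-3.671 = -0.2937
  y_3 = 2.5661 - 0.02*20.529 = 2.1555
Step 4: grad_x = 2*5*-0.2937 = -2.9368, grad_y = 2*4*2.1555 = 17.2444
  x_4 = -0.2937 - 0.02*-2.9368 = -0.2349
  y_4 = 2.1555 - 0.02*17.2444 = 1.8107
f(-0.2349, 1.8107) = 5*(-0.2349)^2 + 4*1.8107^2 = 13.3899


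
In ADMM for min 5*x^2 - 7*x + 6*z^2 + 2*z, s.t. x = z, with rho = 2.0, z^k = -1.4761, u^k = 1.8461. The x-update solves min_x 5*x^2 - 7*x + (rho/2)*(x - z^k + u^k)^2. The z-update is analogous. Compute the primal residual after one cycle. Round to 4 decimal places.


ADMM iteration with rho = 2.0, z^k = -1.4761, u^k = 1.8461
Step 1: x-update.
Minimize 5*x^2 - 7*x + (2.0/2)*(x + 1.4761 + 1.8461)^2
FOC: (2*5 + 2.0)*x = 7 + 2.0*(-1.4761 - 1.8461)
x^{k+1} = 0.0296
Step 2: z-update.
Minimize 6*z^2 + 2*z + (2.0/2)*(0.0296 - z + 1.8461)^2
FOC: (2*6 + 2.0)*z = -2 + 2.0*(0.0296 + 1.8461)
z^{k+1} = 0.1251
Step 3: u-update.
u^{k+1} = 1.8461 + 0.0296 - 0.1251 = 1.7506
Step 4: Primal residual = |0.0296 - 0.1251| = 0.0955


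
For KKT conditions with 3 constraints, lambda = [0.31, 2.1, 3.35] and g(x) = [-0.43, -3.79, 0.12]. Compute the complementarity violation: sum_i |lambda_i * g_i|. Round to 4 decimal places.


KKT complementary slackness check:
lambda_1 * g_1 = 0.31 * -0.43 = -0.1333
lambda_2 * g_2 = 2.1 * -3.79 = -7.959
lambda_3 * g_3 = 3.35 * 0.12 = 0.402
Total violation = 0.1333 + 7.959 + 0.402 = 8.4943


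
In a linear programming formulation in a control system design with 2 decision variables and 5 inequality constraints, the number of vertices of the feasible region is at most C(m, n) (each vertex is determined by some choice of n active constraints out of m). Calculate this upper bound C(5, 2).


Each vertex corresponds to some choice of n active constraints out of m, so the number of vertices is at most C(m, n) = m! / (n!(m-n)!).
m = 5, n = 2
Numerator: 5 * 4
Denominator: 2! = 2
C(5, 2) = 10


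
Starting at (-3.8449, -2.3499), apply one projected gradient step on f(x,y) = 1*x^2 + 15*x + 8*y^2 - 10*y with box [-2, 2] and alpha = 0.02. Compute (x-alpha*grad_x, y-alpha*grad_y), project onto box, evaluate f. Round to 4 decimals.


Step 1: Compute gradient at (-3.8449, -2.3499).
grad_x = 2*1*-3.8449 + 15 = 7.3102
grad_y = 2*8*-2.3499 - 10 = -47.5984
Step 2: Gradient step.
x_raw = -3.8449 - 0.02*7.3102 = -3.9911
y_raw = -2.3499 - 0.02*-47.5984 = -1.3979
Step 3: Project onto [-2, 2].
x_proj = clip(-3.9911) = -2.0
y_proj = clip(-1.3979) = -1.3979
Step 4: Evaluate f.
f(-2.0, -1.3979) = 3.613


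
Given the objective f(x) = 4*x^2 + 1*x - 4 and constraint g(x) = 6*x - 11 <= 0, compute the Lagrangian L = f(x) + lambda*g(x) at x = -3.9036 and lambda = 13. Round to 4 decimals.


Step 1: Evaluate f(x).
f(-3.9036) = 4*(-3.9036)^2 + 1*(-3.9036) - 4 = 53.0488
Step 2: Evaluate g(x).
g(-3.9036) = 6*-3.9036 - 11 = -34.4216
Step 3: Compute Lagrangian.
L = 53.0488 + 13*-34.4216 = -394.432


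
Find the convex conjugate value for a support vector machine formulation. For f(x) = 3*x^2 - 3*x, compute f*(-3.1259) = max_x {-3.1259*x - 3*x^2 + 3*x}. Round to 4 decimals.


f*(y) = sup_x {y*x - a*x^2 - b*x} = sup_x {(y-b)*x - a*x^2}
FOC: (y - b) - 2a*x = 0 => x* = (y - b)/(2a)
x* = (-3.1259 + 3)/(2*3) = -0.021
f*(-3.1259) = (y-b)^2/(4a) = (-3.1259 + 3)^2/(4*3)
= 0.0159/12 = 0.0013


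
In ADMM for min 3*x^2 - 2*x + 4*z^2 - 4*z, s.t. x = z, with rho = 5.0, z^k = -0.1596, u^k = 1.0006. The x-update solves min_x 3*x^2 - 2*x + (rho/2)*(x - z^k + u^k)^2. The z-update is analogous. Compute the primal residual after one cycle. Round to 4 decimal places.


ADMM iteration with rho = 5.0, z^k = -0.1596, u^k = 1.0006
Step 1: x-update.
Minimize 3*x^2 - 2*x + (5.0/2)*(x + 0.1596 + 1.0006)^2
FOC: (2*3 + 5.0)*x = 2 + 5.0*(-0.1596 - 1.0006)
x^{k+1} = -0.3455
Step 2: z-update.
Minimize 4*z^2 - 4*z + (5.0/2)*(-0.3455 - z + 1.0006)^2
FOC: (2*4 + 5.0)*z = 4 + 5.0*(-0.3455 + 1.0006)
z^{k+1} = 0.5596
Step 3: u-update.
u^{k+1} = 1.0006 - 0.3455 - 0.5596 = 0.0954
Step 4: Primal residual = |-0.3455 - 0.5596| = 0.9052


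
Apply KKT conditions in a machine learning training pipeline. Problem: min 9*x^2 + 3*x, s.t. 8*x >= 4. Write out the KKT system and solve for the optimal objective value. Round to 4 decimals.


Step 1: Try lambda = 0 (constraint inactive).
x_unc = -3/(2*9) = -0.1667
Check: 8*-0.1667 = -1.3336 < 4 -- violated!
Step 2: Constraint must be active: 8*x = 4
x* = 4/8 = 0.5
lambda = (2*9*0.5 + 3)/8 = 1.5
Step 3: Compute optimal value.
f(x*) = 9*0.5^2 + 3*0.5 = 3.75


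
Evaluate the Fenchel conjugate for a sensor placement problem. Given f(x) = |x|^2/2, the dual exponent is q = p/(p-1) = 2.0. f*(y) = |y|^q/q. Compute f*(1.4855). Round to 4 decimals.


The conjugate exponent q satisfies 1/p + 1/q = 1.
p = 2, so q = 2/(2 - 1) = 2.0
|y|^q = 1.4855^2.0 = 2.2067
f*(1.4855) = 2.2067 / 2.0 = 1.1034


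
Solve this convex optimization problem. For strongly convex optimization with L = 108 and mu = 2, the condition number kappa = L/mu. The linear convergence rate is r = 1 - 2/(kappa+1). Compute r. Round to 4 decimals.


Step 1: Compute the condition number.
kappa = L/mu = 108/2 = 54.0
Step 2: Compute the convergence rate.
r = 1 - 2/(kappa + 1) = 1 - 2*mu/(L + mu) = (L - mu)/(L + mu) = 106/110 = 0.9636


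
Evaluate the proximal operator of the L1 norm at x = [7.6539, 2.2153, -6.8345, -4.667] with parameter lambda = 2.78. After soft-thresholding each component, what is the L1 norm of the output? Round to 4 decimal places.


Soft-thresholding with lambda = 2.78:
prox(7.6539) = sign(7.6539)*max(|7.6539| - 2.78, 0) = 4.8739
prox(2.2153) = sign(2.2153)*max(|2.2153| - 2.78, 0) = 0.0
prox(-6.8345) = sign(-6.8345)*max(|-6.8345| - 2.78, 0) = -4.0545
prox(-4.667) = sign(-4.667)*max(|-4.667| - 2.78, 0) = -1.887
prox(x) = [4.8739, 0.0, -4.0545, -1.887]
||prox(x)||_1 = 4.8739 + 0.0 + 4.0545 + 1.887 = 10.8154


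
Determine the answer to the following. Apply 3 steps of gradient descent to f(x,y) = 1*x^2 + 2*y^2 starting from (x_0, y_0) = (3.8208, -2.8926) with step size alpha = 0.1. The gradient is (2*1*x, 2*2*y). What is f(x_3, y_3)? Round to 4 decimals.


Gradient descent on f(x,y) = 1*x^2 + 2*y^2.
Starting point: (3.8208, -2.8926), alpha = 0.1
Step 1: grad_x = 2*1*3.8208 = 7.6416, grad_y = 2*2*-2.8926 = -11.5704
  x_1 = 3.8208 - 0.1*7.6416 = 3.0566
  y_1 = -2.8926 - 0.1*-11.5704 = -1.7356
Step 2: grad_x = 2*1*3.0566 = 6.1133, grad_y = 2*2*-1.7356 = -6.9422
  x_2 = 3.0566 - 0.1*6.1133 = 2.4453
  y_2 = -1.7356 - 0.1*-6.9422 = -1.0413
Step 3: grad_x = 2*1*2.4453 = 4.8906, grad_y = 2*2*-1.0413 = -4.1653
  x_3 = 2.4453 - 0.1*4.8906 = 1.9562
  y_3 = -1.0413 - 0.1*-4.1653 = -0.6248
f(1.9562, -0.6248) = 1*1.9562^2 + 2*(-0.6248)^2 = 4.6077


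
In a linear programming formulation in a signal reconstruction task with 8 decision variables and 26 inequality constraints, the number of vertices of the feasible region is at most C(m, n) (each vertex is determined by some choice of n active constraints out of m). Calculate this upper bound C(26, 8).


Each vertex corresponds to some choice of n active constraints out of m, so the number of vertices is at most C(m, n) = m! / (n!(m-n)!).
m = 26, n = 8
Numerator: 26 * 25 * 24 * 23 * 22 * 21 * 20 * 19
Denominator: 8! = 40320
C(26, 8) = 1562275


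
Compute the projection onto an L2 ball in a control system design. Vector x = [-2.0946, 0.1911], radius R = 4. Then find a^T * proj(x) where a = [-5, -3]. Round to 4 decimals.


Step 1: Compute ||x|| (intermediates to 6 decimals).
||x|| = sqrt((-2.0946)^2 + 0.1911^2) = 2.103299
Step 2: Project.
Since ||x|| <= R, proj = x (no scaling needed).
proj(x) = [-2.0946, 0.1911]
Step 3: Dot product.
a^T * proj(x) = -5*(-2.0946) - 3*0.1911 = 9.8997


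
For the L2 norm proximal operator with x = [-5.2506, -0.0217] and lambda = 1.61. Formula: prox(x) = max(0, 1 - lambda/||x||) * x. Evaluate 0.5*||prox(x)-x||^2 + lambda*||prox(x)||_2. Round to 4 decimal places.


Step 1: Compute ||x||.
||x|| = 5.2506
Step 2: Compute scaling factor.
scale = max(0, 1 - 1.61/5.2506) = 0.6934
Step 3: prox(x) = [-3.6406, -0.015]
||prox(x)|| = 3.6406
Step 4: Proximal objective.
0.5*||prox-x||^2 = 1.2961
lambda*||prox|| = 5.8614
Total = 7.1575


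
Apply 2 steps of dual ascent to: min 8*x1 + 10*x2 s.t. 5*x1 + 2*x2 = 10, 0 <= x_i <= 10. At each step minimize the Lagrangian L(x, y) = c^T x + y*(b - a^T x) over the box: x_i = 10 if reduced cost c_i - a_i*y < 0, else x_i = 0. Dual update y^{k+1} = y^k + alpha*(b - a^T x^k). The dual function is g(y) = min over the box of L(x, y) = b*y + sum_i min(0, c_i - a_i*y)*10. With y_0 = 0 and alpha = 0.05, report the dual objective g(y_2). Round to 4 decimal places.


Dual ascent for LP: min 8*x1 + 10*x2, 5*x1 + 2*x2 = 10, 0 <= x_i <= 10
Step 1: y^k = 0.0, reduced costs: (8.0, 10.0)
  x^k = (0.0, 0.0), subgradient = b - a^T x = 10.0
  y^{k+1} = 0.0 + 0.05*10.0 = 0.5
Step 2: y^k = 0.5, reduced costs: (5.5, 9.0)
  x^k = (0.0, 0.0), subgradient = b - a^T x = 10.0
  y^{k+1} = 0.5 + 0.05*10.0 = 1.0
Dual objective at y_2 = 1.0: reduced costs (3.0, 8.0), box minimizer x = (0.0, 0.0)
g(y_2) = b*y + (c1 - a1*y)*x1 + (c2 - a2*y)*x2 = 10*1.0 + 3.0*0.0 + 8.0*0.0 = 10.0 + 0.0 + 0.0 = 10.0


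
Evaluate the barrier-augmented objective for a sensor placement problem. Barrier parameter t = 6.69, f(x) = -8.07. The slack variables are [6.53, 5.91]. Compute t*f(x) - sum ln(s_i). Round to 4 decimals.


Step 1: Compute log-barrier.
ln values: [1.8764, 1.7766]
phi = -(1.8764 + 1.7766) = -3.6531
Step 2: Compute augmented objective.
t*f(x) = 6.69*-8.07 = -53.9883
Total = -53.9883 - 3.6531 = -57.6414


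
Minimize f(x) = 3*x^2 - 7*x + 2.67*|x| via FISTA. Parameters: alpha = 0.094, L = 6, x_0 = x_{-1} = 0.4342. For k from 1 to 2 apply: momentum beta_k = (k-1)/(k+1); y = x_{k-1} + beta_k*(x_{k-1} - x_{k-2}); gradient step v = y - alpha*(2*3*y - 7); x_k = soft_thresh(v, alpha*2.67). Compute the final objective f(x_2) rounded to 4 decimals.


FISTA on f(x) = 3*x^2 - 7*x + 2.67*|x|
L = 6, alpha = 0.094
Iteration 1: beta = 0.0, y = 0.4342 + 0.0*(0.4342 - 0.4342) = 0.4342
  grad(y) = -4.3948, v = y - alpha*grad = 0.8473
  prox(v) = soft_thresh(0.8473, 0.251) = 0.5963
Iteration 2: beta = 0.3333, y = 0.5963 + 0.3333*(0.5963 - 0.4342) = 0.6504
  grad(y) = -3.0978, v = y - alpha*grad = 0.9416
  prox(v) = soft_thresh(0.9416, 0.251) = 0.6906
f(x_2) = 3*0.6906^2 - 7*0.6906 + 2.67*|0.6906| = -1.5595


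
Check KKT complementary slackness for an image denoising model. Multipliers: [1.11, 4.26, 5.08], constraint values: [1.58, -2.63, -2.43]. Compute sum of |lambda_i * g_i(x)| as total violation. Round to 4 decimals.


KKT complementary slackness check:
lambda_1 * g_1 = 1.11 * 1.58 = 1.7538
lambda_2 * g_2 = 4.26 * -2.63 = -11.2038
lambda_3 * g_3 = 5.08 * -2.43 = -12.3444
Total violation = 1.7538 + 11.2038 + 12.3444 = 25.302


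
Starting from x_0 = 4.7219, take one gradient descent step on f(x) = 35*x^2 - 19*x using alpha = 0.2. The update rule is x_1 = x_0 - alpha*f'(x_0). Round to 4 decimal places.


We compute the gradient at x_0 and apply the update.
f'(x) = 70*x - 19
f'(4.7219) = 70*4.7219 - 19 = 311.533
x_1 = 4.7219 - 0.2*311.533 = -57.5847


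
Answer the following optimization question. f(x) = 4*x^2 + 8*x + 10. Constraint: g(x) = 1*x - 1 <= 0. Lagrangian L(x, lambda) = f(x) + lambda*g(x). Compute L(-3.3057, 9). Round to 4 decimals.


Step 1: Evaluate f(x).
f(-3.3057) = 4*(-3.3057)^2 + 8*(-3.3057) + 10 = 27.265
Step 2: Evaluate g(x).
g(-3.3057) = 1*-3.3057 - 1 = -4.3057
Step 3: Compute Lagrangian.
L = 27.265 + 9*-4.3057 = -11.4863


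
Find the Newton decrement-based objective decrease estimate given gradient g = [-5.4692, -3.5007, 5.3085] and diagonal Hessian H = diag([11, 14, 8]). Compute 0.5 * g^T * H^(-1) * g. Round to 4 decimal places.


Step 1: H is diagonal, so H^(-1) * g = [-0.4972, -0.2501, 0.6636].
Step 2: g^T H^(-1) g = sum_i g_i^2 / H_ii
  = (-5.4692)^2/11 + (-3.5007)^2/14 + (5.3085)^2/8
  = 2.7193 + 0.8754 + 3.5225 = 7.1172
Step 3: Objective decrease = 0.5 * g^T H^(-1) g = 3.5586


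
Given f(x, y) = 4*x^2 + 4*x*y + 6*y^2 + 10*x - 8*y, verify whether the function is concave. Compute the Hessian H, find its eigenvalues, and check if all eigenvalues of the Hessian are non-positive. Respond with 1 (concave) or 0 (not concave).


The Hessian of f(x,y) = 4*x^2 + 4*x*y + 6*y^2 + 10*x - 8*y is:
H = [[8, 4], [4, 12]]
Trace = 8 + 12 = 20
Determinant = 8*12 - (4)^2 = 80
Discriminant = (20)^2 - 4*80 = 80.0
Eigenvalues: lambda_1 = 5.5279, lambda_2 = 14.4721
The function is not concave.

0


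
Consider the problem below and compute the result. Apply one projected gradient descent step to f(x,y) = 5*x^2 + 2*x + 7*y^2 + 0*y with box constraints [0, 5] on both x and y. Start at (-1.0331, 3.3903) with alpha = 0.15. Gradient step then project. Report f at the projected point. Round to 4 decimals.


Step 1: Compute gradient at (-1.0331, 3.3903).
grad_x = 2*5*-1.0331 + 2 = -8.331
grad_y = 2*7*3.3903 + 0 = 47.4642
Step 2: Gradient step.
x_raw = -1.0331 - 0.15*-8.331 = 0.2166
y_raw = 3.3903 - 0.15*47.4642 = -3.7293
Step 3: Project onto [0, 5].
x_proj = clip(0.2166) = 0.2166
y_proj = clip(-3.7293) = 0.0
Step 4: Evaluate f.
f(0.2166, 0.0) = 0.6676


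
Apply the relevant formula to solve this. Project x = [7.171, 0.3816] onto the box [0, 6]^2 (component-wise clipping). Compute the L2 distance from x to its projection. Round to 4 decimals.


Project each component onto [0, 6].
clip(7.171) = 6.0, clip(0.3816) = 0.3816
Projection = [6.0, 0.3816]
Squared diffs: [1.3712, 0.0]
Distance = sqrt(1.3712) = 1.171


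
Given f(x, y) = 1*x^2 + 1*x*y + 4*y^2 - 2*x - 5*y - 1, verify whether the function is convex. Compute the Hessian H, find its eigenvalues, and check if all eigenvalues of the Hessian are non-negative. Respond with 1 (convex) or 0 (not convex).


The Hessian of f(x,y) = 1*x^2 + 1*x*y + 4*y^2 - 2*x - 5*y - 1 is:
H = [[2, 1], [1, 8]]
Trace = 2 + 8 = 10
Determinant = 2*8 - (1)^2 = 15
Discriminant = (10)^2 - 4*15 = 40.0
Eigenvalues: lambda_1 = 1.8377, lambda_2 = 8.1623
The function is convex.

1


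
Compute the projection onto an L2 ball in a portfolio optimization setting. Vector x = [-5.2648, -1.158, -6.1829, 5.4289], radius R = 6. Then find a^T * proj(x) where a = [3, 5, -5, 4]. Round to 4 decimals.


Step 1: Compute ||x|| (intermediates to 6 decimals).
||x|| = sqrt((-5.2648)^2 + (-1.158)^2 + (-6.1829)^2 + 5.4289^2) = 9.836681
Step 2: Project.
Since ||x|| > R, scale = R/||x|| = 6/9.836681 = 0.609962, proj(x) = scale * x
proj(x) = [-3.211328, -0.706336, -3.771334, 3.311423]
Step 3: Dot product.
a^T * proj(x) = 3*(-3.211328) + 5*(-0.706336) - 5*(-3.771334) + 4*3.311423 = 18.9367


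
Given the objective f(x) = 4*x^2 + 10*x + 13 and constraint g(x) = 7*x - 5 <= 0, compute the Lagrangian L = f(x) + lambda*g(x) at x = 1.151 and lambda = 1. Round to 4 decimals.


Step 1: Evaluate f(x).
f(1.151) = 4*1.151^2 + 10*1.151 + 13 = 29.8092
Step 2: Evaluate g(x).
g(1.151) = 7*1.151 - 5 = 3.057
Step 3: Compute Lagrangian.
L = 29.8092 + 1*3.057 = 32.8662


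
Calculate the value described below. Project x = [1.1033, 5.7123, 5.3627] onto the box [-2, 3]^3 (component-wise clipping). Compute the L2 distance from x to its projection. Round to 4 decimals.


Project each component onto [-2, 3].
clip(1.1033) = 1.1033, clip(5.7123) = 3.0, clip(5.3627) = 3.0
Projection = [1.1033, 3.0, 3.0]
Squared diffs: [0.0, 7.3566, 5.5824]
Distance = sqrt(12.939) = 3.5971


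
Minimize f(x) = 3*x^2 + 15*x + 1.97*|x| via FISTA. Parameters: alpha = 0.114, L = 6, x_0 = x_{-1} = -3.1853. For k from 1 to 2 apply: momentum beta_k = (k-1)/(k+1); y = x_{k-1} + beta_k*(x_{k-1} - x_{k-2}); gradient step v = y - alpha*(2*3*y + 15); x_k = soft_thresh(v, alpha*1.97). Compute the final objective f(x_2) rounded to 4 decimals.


FISTA on f(x) = 3*x^2 + 15*x + 1.97*|x|
L = 6, alpha = 0.114
Iteration 1: beta = 0.0, y = -3.1853 + 0.0*(-3.1853 + 3.1853) = -3.1853
  grad(y) = -4.1118, v = y - alpha*grad = -2.7166
  prox(v) = soft_thresh(-2.7166, 0.2246) = -2.492
Iteration 2: beta = 0.3333, y = -2.492 + 0.3333*(-2.492 + 3.1853) = -2.2609
  grad(y) = 1.4348, v = y - alpha*grad = -2.4244
  prox(v) = soft_thresh(-2.4244, 0.2246) = -2.1999
f(x_2) = 3*(-2.1999)^2 + 15*(-2.1999) + 1.97*|-2.1999| = -14.146


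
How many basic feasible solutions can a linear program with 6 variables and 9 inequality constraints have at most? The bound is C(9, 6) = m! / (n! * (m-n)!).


Each vertex corresponds to some choice of n active constraints out of m, so the number of vertices is at most C(m, n) = m! / (n!(m-n)!).
m = 9, n = 6
Numerator: 9 * 8 * 7 * 6 * 5 * 4
Denominator: 6! = 720
C(9, 6) = 84


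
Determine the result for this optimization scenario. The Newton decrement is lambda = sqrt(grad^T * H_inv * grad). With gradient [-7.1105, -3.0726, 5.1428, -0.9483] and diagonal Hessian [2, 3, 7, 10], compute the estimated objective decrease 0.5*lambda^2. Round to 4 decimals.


Step 1: H is diagonal, so H^(-1) * g = [-3.5553, -1.0242, 0.7347, -0.0948].
Step 2: g^T H^(-1) g = sum_i g_i^2 / H_ii
  = (-7.1105)^2/2 + (-3.0726)^2/3 + (5.1428)^2/7 + (-0.9483)^2/10
  = 25.2796 + 3.147 + 3.7783 + 0.0899 = 32.2948
Step 3: Objective decrease = 0.5 * g^T H^(-1) g = 16.1474


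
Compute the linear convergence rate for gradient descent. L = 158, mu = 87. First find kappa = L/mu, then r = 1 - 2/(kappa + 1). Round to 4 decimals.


Step 1: Compute the condition number.
kappa = L/mu = 158/87 = 1.8161
Step 2: Compute the convergence rate.
r = 1 - 2/(kappa + 1) = 1 - 2*mu/(L + mu) = (L - mu)/(L + mu) = 71/245 = 0.2898


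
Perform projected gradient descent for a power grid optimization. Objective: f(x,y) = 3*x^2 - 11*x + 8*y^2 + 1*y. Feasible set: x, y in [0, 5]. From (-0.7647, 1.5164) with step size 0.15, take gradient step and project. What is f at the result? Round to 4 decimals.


Step 1: Compute gradient at (-0.7647, 1.5164).
grad_x = 2*3*-0.7647 - 11 = -15.5882
grad_y = 2*8*1.5164 + 1 = 25.2624
Step 2: Gradient step.
x_raw = -0.7647 - 0.15*-15.5882 = 1.5735
y_raw = 1.5164 - 0.15*25.2624 = -2.273
Step 3: Project onto [0, 5].
x_proj = clip(1.5735) = 1.5735
y_proj = clip(-2.273) = 0.0
Step 4: Evaluate f.
f(1.5735, 0.0) = -9.8808


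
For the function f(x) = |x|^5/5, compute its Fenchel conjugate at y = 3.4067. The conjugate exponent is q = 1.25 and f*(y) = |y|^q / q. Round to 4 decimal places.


The conjugate exponent q satisfies 1/p + 1/q = 1.
p = 5, so q = 5/(5 - 1) = 1.25
|y|^q = 3.4067^1.25 = 4.6283
f*(3.4067) = 4.6283 / 1.25 = 3.7026


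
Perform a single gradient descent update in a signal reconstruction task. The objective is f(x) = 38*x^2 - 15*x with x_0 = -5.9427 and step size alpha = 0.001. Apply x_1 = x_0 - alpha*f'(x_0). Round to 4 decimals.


We compute the gradient at x_0 and apply the update.
f'(x) = 76*x - 15
f'(-5.9427) = 76*-5.9427 - 15 = -466.6452
x_1 = -5.9427 - 0.001*-466.6452 = -5.4761


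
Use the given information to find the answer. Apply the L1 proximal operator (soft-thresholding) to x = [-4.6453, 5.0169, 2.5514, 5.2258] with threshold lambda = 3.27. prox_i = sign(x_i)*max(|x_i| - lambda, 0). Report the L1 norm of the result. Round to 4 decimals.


Soft-thresholding with lambda = 3.27:
prox(-4.6453) = sign(-4.6453)*max(|-4.6453| - 3.27, 0) = -1.3753
prox(5.0169) = sign(5.0169)*max(|5.0169| - 3.27, 0) = 1.7469
prox(2.5514) = sign(2.5514)*max(|2.5514| - 3.27, 0) = 0.0
prox(5.2258) = sign(5.2258)*max(|5.2258| - 3.27, 0) = 1.9558
prox(x) = [-1.3753, 1.7469, 0.0, 1.9558]
||prox(x)||_1 = 1.3753 + 1.7469 + 0.0 + 1.9558 = 5.078


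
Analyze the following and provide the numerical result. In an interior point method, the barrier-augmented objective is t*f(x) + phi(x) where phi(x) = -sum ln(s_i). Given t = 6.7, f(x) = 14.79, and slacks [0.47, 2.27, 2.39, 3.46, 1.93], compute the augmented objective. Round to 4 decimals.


Step 1: Compute log-barrier.
ln values: [-0.755, 0.8198, 0.8713, 1.2413, 0.6575]
phi = -(-0.755 + 0.8198 + 0.8713 + 1.2413 + 0.6575) = -2.8348
Step 2: Compute augmented objective.
t*f(x) = 6.7*14.79 = 99.093
Total = 99.093 - 2.8348 = 96.2582


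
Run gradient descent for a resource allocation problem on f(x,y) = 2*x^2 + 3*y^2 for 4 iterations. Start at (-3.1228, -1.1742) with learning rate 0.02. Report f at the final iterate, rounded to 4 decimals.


Gradient descent on f(x,y) = 2*x^2 + 3*y^2.
Starting point: (-3.1228, -1.1742), alpha = 0.02
Step 1: grad_x = 2*2*-3.1228 = -12.4912, grad_y = 2*3*-1.1742 = -7.0452
  x_1 = -3.1228 - 0.02*-12.4912 = -2.873
  y_1 = -1.1742 - 0.02*-7.0452 = -1.0333
Step 2: grad_x = 2*2*-2.873 = -11.4919, grad_y = 2*3*-1.0333 = -6.1998
  x_2 = -2.873 - 0.02*-11.4919 = -2.6431
  y_2 = -1.0333 - 0.02*-6.1998 = -0.9093
Step 3: grad_x = 2*2*-2.6431 = -10.5726, grad_y = 2*3*-0.9093 = -5.4558
  x_3 = -2.6431 - 0.02*-10.5726 = -2.4317
  y_3 = -0.9093 - 0.02*-5.4558 = -0.8002
Step 4: grad_x = 2*2*-2.4317 = -9.7267, grad_y = 2*3*-0.8002 = -4.8011
  x_4 = -2.4317 - 0.02*-9.7267 = -2.2372
  y_4 = -0.8002 - 0.02*-4.8011 = -0.7042
f(-2.2372, -0.7042) = 2*(-2.2372)^2 + 3*(-0.7042)^2 = 11.4972


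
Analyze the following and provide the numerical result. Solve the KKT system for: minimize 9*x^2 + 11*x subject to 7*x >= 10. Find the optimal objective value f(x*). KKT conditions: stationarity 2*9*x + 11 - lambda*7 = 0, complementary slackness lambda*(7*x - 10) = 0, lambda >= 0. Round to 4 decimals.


Step 1: Try lambda = 0 (constraint inactive).
x_unc = -11/(2*9) = -0.6111
Check: 7*-0.6111 = -4.2777 < 10 -- violated!
Step 2: Constraint must be active: 7*x = 10
x* = 10/7 = 1.4286 (rounded; the exact value 10/7 is used below)
lambda = (2*9*(10/7) + 11)/7 = 5.2449
Step 3: Compute optimal value.
f(x*) = 9*(10/7)^2 + 11*(10/7) = 34.0816


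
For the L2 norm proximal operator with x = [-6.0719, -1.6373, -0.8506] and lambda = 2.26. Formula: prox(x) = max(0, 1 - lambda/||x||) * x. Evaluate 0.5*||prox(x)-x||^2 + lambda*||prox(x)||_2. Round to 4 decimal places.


Step 1: Compute ||x||.
||x|| = 6.346
Step 2: Compute scaling factor.
scale = max(0, 1 - 2.26/6.346) = 0.6439
Step 3: prox(x) = [-3.9095, -1.0542, -0.5477]
||prox(x)|| = 4.086
Step 4: Proximal objective.
0.5*||prox-x||^2 = 2.5538
lambda*||prox|| = 9.2344
Total = 11.7883


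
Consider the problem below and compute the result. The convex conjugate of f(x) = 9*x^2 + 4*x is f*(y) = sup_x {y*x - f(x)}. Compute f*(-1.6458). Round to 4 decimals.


f*(y) = sup_x {y*x - a*x^2 - b*x} = sup_x {(y-b)*x - a*x^2}
FOC: (y - b) - 2a*x = 0 => x* = (y - b)/(2a)
x* = (-1.6458 - 4)/(2*9) = -0.3137
f*(-1.6458) = (y-b)^2/(4a) = (-1.6458 - 4)^2/(4*9)
= 31.8751/36 = 0.8854


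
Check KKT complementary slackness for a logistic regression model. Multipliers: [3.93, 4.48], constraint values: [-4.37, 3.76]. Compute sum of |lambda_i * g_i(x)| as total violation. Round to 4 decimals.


KKT complementary slackness check:
lambda_1 * g_1 = 3.93 * -4.37 = -17.1741
lambda_2 * g_2 = 4.48 * 3.76 = 16.8448
Total violation = 17.1741 + 16.8448 = 34.0189


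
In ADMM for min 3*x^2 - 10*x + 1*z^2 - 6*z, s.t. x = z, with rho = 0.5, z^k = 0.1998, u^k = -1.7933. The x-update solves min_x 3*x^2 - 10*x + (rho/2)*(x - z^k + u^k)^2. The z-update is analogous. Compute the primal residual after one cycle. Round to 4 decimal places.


ADMM iteration with rho = 0.5, z^k = 0.1998, u^k = -1.7933
Step 1: x-update.
Minimize 3*x^2 - 10*x + (0.5/2)*(x - 0.1998 - 1.7933)^2
FOC: (2*3 + 0.5)*x = 10 + 0.5*(0.1998 + 1.7933)
x^{k+1} = 1.6918
Step 2: z-update.
Minimize 1*z^2 - 6*z + (0.5/2)*(1.6918 - z - 1.7933)^2
FOC: (2*1 + 0.5)*z = 6 + 0.5*(1.6918 - 1.7933)
z^{k+1} = 2.3797
Step 3: u-update.
u^{k+1} = -1.7933 + 1.6918 - 2.3797 = -2.4812
Step 4: Primal residual = |1.6918 - 2.3797| = 0.6879


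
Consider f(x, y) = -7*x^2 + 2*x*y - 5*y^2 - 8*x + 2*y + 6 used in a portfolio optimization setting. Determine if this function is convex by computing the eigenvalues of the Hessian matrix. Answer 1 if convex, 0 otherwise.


The Hessian of f(x,y) = -7*x^2 + 2*x*y - 5*y^2 - 8*x + 2*y + 6 is:
H = [[-14, 2], [2, -10]]
Trace = -14 - 10 = -24
Determinant = -14*-10 - (2)^2 = 136
Discriminant = (-24)^2 - 4*136 = 32.0
Eigenvalues: lambda_1 = -14.8284, lambda_2 = -9.1716
The function is not convex.

0


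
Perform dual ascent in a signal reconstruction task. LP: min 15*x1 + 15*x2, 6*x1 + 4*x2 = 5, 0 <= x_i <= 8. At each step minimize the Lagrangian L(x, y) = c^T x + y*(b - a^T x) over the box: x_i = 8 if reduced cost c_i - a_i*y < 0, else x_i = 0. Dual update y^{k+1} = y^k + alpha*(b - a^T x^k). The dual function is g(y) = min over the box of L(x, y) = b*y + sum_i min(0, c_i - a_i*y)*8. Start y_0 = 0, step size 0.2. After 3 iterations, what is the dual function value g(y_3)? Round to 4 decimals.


Dual ascent for LP: min 15*x1 + 15*x2, 6*x1 + 4*x2 = 5, 0 <= x_i <= 8
Step 1: y^k = 0.0, reduced costs: (15.0, 15.0)
  x^k = (0.0, 0.0), subgradient = b - a^T x = 5.0
  y^{k+1} = 0.0 + 0.2*5.0 = 1.0
Step 2: y^k = 1.0, reduced costs: (9.0, 11.0)
  x^k = (0.0, 0.0), subgradient = b - a^T x = 5.0
  y^{k+1} = 1.0 + 0.2*5.0 = 2.0
Step 3: y^k = 2.0, reduced costs: (3.0, 7.0)
  x^k = (0.0, 0.0), subgradient = b - a^T x = 5.0
  y^{k+1} = 2.0 + 0.2*5.0 = 3.0
Dual objective at y_3 = 3.0: reduced costs (-3.0, 3.0), box minimizer x = (8.0, 0.0)
g(y_3) = b*y + (c1 - a1*y)*x1 + (c2 - a2*y)*x2 = 5*3.0 + (-3.0)*8.0 + 3.0*0.0 = 15.0 - 24.0 + 0.0 = -9.0


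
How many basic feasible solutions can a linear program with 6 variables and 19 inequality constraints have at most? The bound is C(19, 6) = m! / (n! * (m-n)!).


Each vertex corresponds to some choice of n active constraints out of m, so the number of vertices is at most C(m, n) = m! / (n!(m-n)!).
m = 19, n = 6
Numerator: 19 * 18 * 17 * 16 * 15 * 14
Denominator: 6! = 720
C(19, 6) = 27132


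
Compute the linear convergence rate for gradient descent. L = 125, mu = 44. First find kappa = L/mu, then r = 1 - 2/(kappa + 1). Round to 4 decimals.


Step 1: Compute the condition number.
kappa = L/mu = 125/44 = 2.8409
Step 2: Compute the convergence rate.
r = 1 - 2/(kappa + 1) = 1 - 2*mu/(L + mu) = (L - mu)/(L + mu) = 81/169 = 0.4793


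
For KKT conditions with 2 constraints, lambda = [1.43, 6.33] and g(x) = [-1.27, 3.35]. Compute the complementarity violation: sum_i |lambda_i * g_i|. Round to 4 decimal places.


KKT complementary slackness check:
lambda_1 * g_1 = 1.43 * -1.27 = -1.8161
lambda_2 * g_2 = 6.33 * 3.35 = 21.2055
Total violation = 1.8161 + 21.2055 = 23.0216


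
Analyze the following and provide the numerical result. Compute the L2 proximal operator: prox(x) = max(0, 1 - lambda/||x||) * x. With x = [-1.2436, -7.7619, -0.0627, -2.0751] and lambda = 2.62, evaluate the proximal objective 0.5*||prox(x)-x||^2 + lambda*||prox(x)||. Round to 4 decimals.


Step 1: Compute ||x||.
||x|| = 8.1304
Step 2: Compute scaling factor.
scale = max(0, 1 - 2.62/8.1304) = 0.6778
Step 3: prox(x) = [-0.8429, -5.2607, -0.0425, -1.4064]
||prox(x)|| = 5.5104
Step 4: Proximal objective.
0.5*||prox-x||^2 = 3.4322
lambda*||prox|| = 14.4372
Total = 17.8695


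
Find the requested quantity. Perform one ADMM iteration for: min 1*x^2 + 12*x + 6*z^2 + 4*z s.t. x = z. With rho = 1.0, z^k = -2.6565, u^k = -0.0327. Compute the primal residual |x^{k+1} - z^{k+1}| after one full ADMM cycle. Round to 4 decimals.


ADMM iteration with rho = 1.0, z^k = -2.6565, u^k = -0.0327
Step 1: x-update.
Minimize 1*x^2 + 12*x + (1.0/2)*(x + 2.6565 - 0.0327)^2
FOC: (2*1 + 1.0)*x = -12 + 1.0*(-2.6565 + 0.0327)
x^{k+1} = -4.8746
Step 2: z-update.
Minimize 6*z^2 + 4*z + (1.0/2)*(-4.8746 - z - 0.0327)^2
FOC: (2*6 + 1.0)*z = -4 + 1.0*(-4.8746 - 0.0327)
z^{k+1} = -0.6852
Step 3: u-update.
u^{k+1} = -0.0327 - 4.8746 + 0.6852 = -4.2221
Step 4: Primal residual = |-4.8746 + 0.6852| = 4.1894


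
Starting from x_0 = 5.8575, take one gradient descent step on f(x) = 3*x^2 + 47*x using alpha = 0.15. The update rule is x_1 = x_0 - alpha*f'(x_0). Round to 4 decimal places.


We compute the gradient at x_0 and apply the update.
f'(x) = 6*x + 47
f'(5.8575) = 6*5.8575 + 47 = 82.145
x_1 = 5.8575 - 0.15*82.145 = -6.4643


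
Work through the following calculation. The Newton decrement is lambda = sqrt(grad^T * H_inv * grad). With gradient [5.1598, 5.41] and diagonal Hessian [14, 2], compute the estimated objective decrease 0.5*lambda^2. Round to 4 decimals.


Step 1: H is diagonal, so H^(-1) * g = [0.3686, 2.705].
Step 2: g^T H^(-1) g = sum_i g_i^2 / H_ii
  = (5.1598)^2/14 + (5.41)^2/2
  = 1.9017 + 14.6341 = 16.5357
Step 3: Objective decrease = 0.5 * g^T H^(-1) g = 8.2679


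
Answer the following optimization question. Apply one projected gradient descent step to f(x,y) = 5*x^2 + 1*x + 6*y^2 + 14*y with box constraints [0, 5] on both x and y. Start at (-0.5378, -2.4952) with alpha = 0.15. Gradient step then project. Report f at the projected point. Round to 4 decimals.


Step 1: Compute gradient at (-0.5378, -2.4952).
grad_x = 2*5*-0.5378 + 1 = -4.378
grad_y = 2*6*-2.4952 + 14 = -15.9424
Step 2: Gradient step.
x_raw = -0.5378 - 0.15*-4.378 = 0.1189
y_raw = -2.4952 - 0.15*-15.9424 = -0.1038
Step 3: Project onto [0, 5].
x_proj = clip(0.1189) = 0.1189
y_proj = clip(-0.1038) = 0.0
Step 4: Evaluate f.
f(0.1189, 0.0) = 0.1896


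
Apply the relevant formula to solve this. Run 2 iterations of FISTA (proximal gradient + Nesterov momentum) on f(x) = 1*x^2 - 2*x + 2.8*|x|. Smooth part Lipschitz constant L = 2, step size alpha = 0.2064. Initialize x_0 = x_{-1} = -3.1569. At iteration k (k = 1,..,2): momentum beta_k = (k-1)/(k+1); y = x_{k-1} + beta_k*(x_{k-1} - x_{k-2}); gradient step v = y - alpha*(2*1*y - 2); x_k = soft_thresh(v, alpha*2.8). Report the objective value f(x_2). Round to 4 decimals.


FISTA on f(x) = 1*x^2 - 2*x + 2.8*|x|
L = 2, alpha = 0.2064
Iteration 1: beta = 0.0, y = -3.1569 + 0.0*(-3.1569 + 3.1569) = -3.1569
  grad(y) = -8.3138, v = y - alpha*grad = -1.4409
  prox(v) = soft_thresh(-1.4409, 0.5779) = -0.863
Iteration 2: beta = 0.3333, y = -0.863 + 0.3333*(-0.863 + 3.1569) = -0.0984
  grad(y) = -2.1968, v = y - alpha*grad = 0.355
  prox(v) = soft_thresh(0.355, 0.5779) = 0.0
f(x_2) = 1*0.0^2 - 2*0.0 + 2.8*|0.0| = 0.0


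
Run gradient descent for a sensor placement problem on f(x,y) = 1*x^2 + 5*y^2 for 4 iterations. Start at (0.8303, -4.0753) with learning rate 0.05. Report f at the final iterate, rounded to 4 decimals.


Gradient descent on f(x,y) = 1*x^2 + 5*y^2.
Starting point: (0.8303, -4.0753), alpha = 0.05
Step 1: grad_x = 2*1*0.8303 = 1.6606, grad_y = 2*5*-4.0753 = -40.753
  x_1 = 0.8303 - 0.05*1.6606 = 0.7473
  y_1 = -4.0753 - 0.05*-40.753 = -2.0377
Step 2: grad_x = 2*1*0.7473 = 1.4945, grad_y = 2*5*-2.0377 = -20.3765
  x_2 = 0.7473 - 0.05*1.4945 = 0.6725
  y_2 = -2.0377 - 0.05*-20.3765 = -1.0188
Step 3: grad_x = 2*1*0.6725 = 1.3451, grad_y = 2*5*-1.0188 = -10.1883
  x_3 = 0.6725 - 0.05*1.3451 = 0.6053
  y_3 = -1.0188 - 0.05*-10.1883 = -0.5094
Step 4: grad_x = 2*1*0.6053 = 1.2106, grad_y = 2*5*-0.5094 = -5.0941
  x_4 = 0.6053 - 0.05*1.2106 = 0.5448
  y_4 = -0.5094 - 0.05*-5.0941 = -0.2547
f(0.5448, -0.2547) = 1*0.5448^2 + 5*(-0.2547)^2 = 0.6211


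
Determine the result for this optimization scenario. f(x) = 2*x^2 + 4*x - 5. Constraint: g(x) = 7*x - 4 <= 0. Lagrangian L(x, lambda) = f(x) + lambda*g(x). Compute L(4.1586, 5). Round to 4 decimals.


Step 1: Evaluate f(x).
f(4.1586) = 2*4.1586^2 + 4*4.1586 - 5 = 46.2223
Step 2: Evaluate g(x).
g(4.1586) = 7*4.1586 - 4 = 25.1102
Step 3: Compute Lagrangian.
L = 46.2223 + 5*25.1102 = 171.7733


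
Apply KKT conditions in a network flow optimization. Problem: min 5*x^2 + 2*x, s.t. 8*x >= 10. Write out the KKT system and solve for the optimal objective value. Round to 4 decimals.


Step 1: Try lambda = 0 (constraint inactive).
x_unc = -2/(2*5) = -0.2
Check: 8*-0.2 = -1.6 < 10 -- violated!
Step 2: Constraint must be active: 8*x = 10
x* = 10/8 = 1.25
lambda = (2*5*1.25 + 2)/8 = 1.8125
Step 3: Compute optimal value.
f(x*) = 5*1.25^2 + 2*1.25 = 10.3125


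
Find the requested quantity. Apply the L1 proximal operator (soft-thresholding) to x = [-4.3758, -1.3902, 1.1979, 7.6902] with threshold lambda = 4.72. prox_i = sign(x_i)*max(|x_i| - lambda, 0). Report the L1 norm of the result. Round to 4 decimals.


Soft-thresholding with lambda = 4.72:
prox(-4.3758) = sign(-4.3758)*max(|-4.3758| - 4.72, 0) = 0.0
prox(-1.3902) = sign(-1.3902)*max(|-1.3902| - 4.72, 0) = 0.0
prox(1.1979) = sign(1.1979)*max(|1.1979| - 4.72, 0) = 0.0
prox(7.6902) = sign(7.6902)*max(|7.6902| - 4.72, 0) = 2.9702
prox(x) = [0.0, 0.0, 0.0, 2.9702]
||prox(x)||_1 = 0.0 + 0.0 + 0.0 + 2.9702 = 2.9702


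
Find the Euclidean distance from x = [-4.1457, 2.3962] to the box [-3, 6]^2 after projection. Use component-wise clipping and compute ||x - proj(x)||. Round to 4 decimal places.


Project each component onto [-3, 6].
clip(-4.1457) = -3.0, clip(2.3962) = 2.3962
Projection = [-3.0, 2.3962]
Squared diffs: [1.3126, 0.0]
Distance = sqrt(1.3126) = 1.1457


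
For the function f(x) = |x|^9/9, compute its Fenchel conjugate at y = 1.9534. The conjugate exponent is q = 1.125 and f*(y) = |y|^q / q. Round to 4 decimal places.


The conjugate exponent q satisfies 1/p + 1/q = 1.
p = 9, so q = 9/(9 - 1) = 1.125
|y|^q = 1.9534^1.125 = 2.1239
f*(1.9534) = 2.1239 / 1.125 = 1.8879


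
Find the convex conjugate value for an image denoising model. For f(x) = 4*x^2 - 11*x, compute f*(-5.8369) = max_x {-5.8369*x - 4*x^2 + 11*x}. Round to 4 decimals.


f*(y) = sup_x {y*x - a*x^2 - b*x} = sup_x {(y-b)*x - a*x^2}
FOC: (y - b) - 2a*x = 0 => x* = (y - b)/(2a)
x* = (-5.8369 + 11)/(2*4) = 0.6454
f*(-5.8369) = (y-b)^2/(4a) = (-5.8369 + 11)^2/(4*4)
= 26.6576/16 = 1.6661


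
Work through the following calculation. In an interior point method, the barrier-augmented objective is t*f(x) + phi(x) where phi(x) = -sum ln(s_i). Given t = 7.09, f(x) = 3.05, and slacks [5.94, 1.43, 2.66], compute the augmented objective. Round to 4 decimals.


Step 1: Compute log-barrier.
ln values: [1.7817, 0.3577, 0.9783]
phi = -(1.7817 + 0.3577 + 0.9783) = -3.1177
Step 2: Compute augmented objective.
t*f(x) = 7.09*3.05 = 21.6245
Total = 21.6245 - 3.1177 = 18.5068


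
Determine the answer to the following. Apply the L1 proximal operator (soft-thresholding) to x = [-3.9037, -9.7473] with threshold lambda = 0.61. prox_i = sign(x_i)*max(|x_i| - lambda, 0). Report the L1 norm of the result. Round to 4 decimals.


Soft-thresholding with lambda = 0.61:
prox(-3.9037) = sign(-3.9037)*max(|-3.9037| - 0.61, 0) = -3.2937
prox(-9.7473) = sign(-9.7473)*max(|-9.7473| - 0.61, 0) = -9.1373
prox(x) = [-3.2937, -9.1373]
||prox(x)||_1 = 3.2937 + 9.1373 = 12.431


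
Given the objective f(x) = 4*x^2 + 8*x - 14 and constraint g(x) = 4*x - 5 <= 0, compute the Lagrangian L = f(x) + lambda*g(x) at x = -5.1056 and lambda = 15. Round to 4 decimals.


Step 1: Evaluate f(x).
f(-5.1056) = 4*(-5.1056)^2 + 8*(-5.1056) - 14 = 49.4238
Step 2: Evaluate g(x).
g(-5.1056) = 4*-5.1056 - 5 = -25.4224
Step 3: Compute Lagrangian.
L = 49.4238 + 15*-25.4224 = -331.9122


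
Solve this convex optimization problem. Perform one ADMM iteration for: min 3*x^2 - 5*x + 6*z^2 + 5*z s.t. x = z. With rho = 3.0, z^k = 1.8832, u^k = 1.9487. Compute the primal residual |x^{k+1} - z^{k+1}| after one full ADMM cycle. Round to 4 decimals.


ADMM iteration with rho = 3.0, z^k = 1.8832, u^k = 1.9487
Step 1: x-update.
Minimize 3*x^2 - 5*x + (3.0/2)*(x - 1.8832 + 1.9487)^2
FOC: (2*3 + 3.0)*x = 5 + 3.0*(1.8832 - 1.9487)
x^{k+1} = 0.5337
Step 2: z-update.
Minimize 6*z^2 + 5*z + (3.0/2)*(0.5337 - z + 1.9487)^2
FOC: (2*6 + 3.0)*z = -5 + 3.0*(0.5337 + 1.9487)
z^{k+1} = 0.1632
Step 3: u-update.
u^{k+1} = 1.9487 + 0.5337 - 0.1632 = 2.3193
Step 4: Primal residual = |0.5337 - 0.1632| = 0.3706


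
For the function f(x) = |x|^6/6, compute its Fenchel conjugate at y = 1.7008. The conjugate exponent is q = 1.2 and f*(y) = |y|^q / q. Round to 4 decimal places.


The conjugate exponent q satisfies 1/p + 1/q = 1.
p = 6, so q = 6/(6 - 1) = 1.2
|y|^q = 1.7008^1.2 = 1.8914
f*(1.7008) = 1.8914 / 1.2 = 1.5762


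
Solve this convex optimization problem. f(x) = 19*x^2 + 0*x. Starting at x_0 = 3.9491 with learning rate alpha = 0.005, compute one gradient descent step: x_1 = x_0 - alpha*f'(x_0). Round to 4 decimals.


We compute the gradient at x_0 and apply the update.
f'(x) = 38*x + 0
f'(3.9491) = 38*3.9491 + 0 = 150.0658
x_1 = 3.9491 - 0.005*150.0658 = 3.1988


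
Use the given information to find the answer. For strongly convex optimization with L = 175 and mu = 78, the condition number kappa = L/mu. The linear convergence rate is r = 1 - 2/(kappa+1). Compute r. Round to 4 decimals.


Step 1: Compute the condition number.
kappa = L/mu = 175/78 = 2.2436
Step 2: Compute the convergence rate.
r = 1 - 2/(kappa + 1) = 1 - 2*mu/(L + mu) = (L - mu)/(L + mu) = 97/253 = 0.3834


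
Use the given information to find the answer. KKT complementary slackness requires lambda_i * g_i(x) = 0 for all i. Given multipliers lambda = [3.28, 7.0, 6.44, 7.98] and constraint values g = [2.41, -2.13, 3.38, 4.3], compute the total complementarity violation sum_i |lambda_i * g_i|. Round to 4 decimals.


KKT complementary slackness check:
lambda_1 * g_1 = 3.28 * 2.41 = 7.9048
lambda_2 * g_2 = 7.0 * -2.13 = -14.91
lambda_3 * g_3 = 6.44 * 3.38 = 21.7672
lambda_4 * g_4 = 7.98 * 4.3 = 34.314
Total violation = 7.9048 + 14.91 + 21.7672 + 34.314 = 78.896


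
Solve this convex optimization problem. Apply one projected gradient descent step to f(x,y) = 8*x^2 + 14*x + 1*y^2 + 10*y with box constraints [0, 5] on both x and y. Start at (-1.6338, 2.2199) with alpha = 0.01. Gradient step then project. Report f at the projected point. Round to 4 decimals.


Step 1: Compute gradient at (-1.6338, 2.2199).
grad_x = 2*8*-1.6338 + 14 = -12.1408
grad_y = 2*1*2.2199 + 10 = 14.4398
Step 2: Gradient step.
x_raw = -1.6338 - 0.01*-12.1408 = -1.5124
y_raw = 2.2199 - 0.01*14.4398 = 2.0755
Step 3: Project onto [0, 5].
x_proj = clip(-1.5124) = 0.0
y_proj = clip(2.0755) = 2.0755
Step 4: Evaluate f.
f(0.0, 2.0755) = 25.0627


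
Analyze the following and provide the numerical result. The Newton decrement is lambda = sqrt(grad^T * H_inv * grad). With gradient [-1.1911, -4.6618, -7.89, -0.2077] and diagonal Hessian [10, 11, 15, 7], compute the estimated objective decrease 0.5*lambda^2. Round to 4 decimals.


Step 1: H is diagonal, so H^(-1) * g = [-0.1191, -0.4238, -0.526, -0.0297].
Step 2: g^T H^(-1) g = sum_i g_i^2 / H_ii
  = (-1.1911)^2/10 + (-4.6618)^2/11 + (-7.89)^2/15 + (-0.2077)^2/7
  = 0.1419 + 1.9757 + 4.1501 + 0.0062 = 6.2738
Step 3: Objective decrease = 0.5 * g^T H^(-1) g = 3.1369
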